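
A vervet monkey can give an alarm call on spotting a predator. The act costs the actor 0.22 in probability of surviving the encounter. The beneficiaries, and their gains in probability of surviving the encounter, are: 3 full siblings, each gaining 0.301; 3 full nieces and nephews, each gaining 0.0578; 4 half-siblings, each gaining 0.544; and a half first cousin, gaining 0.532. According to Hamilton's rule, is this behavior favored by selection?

Hamilton's rule: the trait is favored when the sum of r·B over every recipient exceeds the actor's cost C.
r to a full sibling = 0.5 (full sibs share both parents — two paths of length 2: r = 2·(1/2)^2 = 1/2).
r to a full niece or nephew = 1/4 (full aunt/uncle↔niece/nephew: two paths of length 3 through the shared grandparent pair: r = 2·(1/2)^3 = 1/4).
r to a half-sibling = 1/4 (half-sibs share one parent — one path of length 2: r = (1/2)^2 = 1/4).
r to a half first cousin = 1/16 (half first cousins share one grandparent — one path of length 4: r = (1/2)^4 = 1/16).
Summing one r·B term per recipient: 3·0.5·0.301 + 3·0.25·0.0578 + 4·0.25·0.544 + 1·0.0625·0.532 = 1.0721.
1.0721 > 0.22: the indirect benefit exceeds the cost.

Yes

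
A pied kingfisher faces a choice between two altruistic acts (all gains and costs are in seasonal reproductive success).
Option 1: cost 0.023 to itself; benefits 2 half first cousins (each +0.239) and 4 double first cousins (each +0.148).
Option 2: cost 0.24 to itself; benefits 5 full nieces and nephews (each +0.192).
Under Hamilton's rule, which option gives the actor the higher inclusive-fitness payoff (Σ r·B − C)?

Option 1: r to a half first cousin = 0.0625.
Option 1: r to a double first cousin = 0.25.
Option 1: Σ r·B − C = (2·0.0625·0.239 + 4·0.25·0.148) − 0.023 = 0.154875.
Option 2: r to a full niece or nephew = 0.25.
Option 2: Σ r·B − C = (5·0.25·0.192) − 0.24 = 0.
Option 1 has the higher net inclusive-fitness payoff.

Option 1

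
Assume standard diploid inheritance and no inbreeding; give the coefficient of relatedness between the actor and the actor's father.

Each parent–offspring link contributes a factor of 1/2, and independent paths through distinct common ancestors add.
One parent–offspring link: r = (1/2)^1 = 1/2.

0.5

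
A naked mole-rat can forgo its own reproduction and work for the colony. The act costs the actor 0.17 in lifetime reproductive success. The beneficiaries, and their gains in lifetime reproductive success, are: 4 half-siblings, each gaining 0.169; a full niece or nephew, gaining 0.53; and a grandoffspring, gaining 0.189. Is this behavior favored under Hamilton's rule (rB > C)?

Hamilton's rule: the trait is favored when the sum of r·B over every recipient exceeds the actor's cost C.
r to a half-sibling = 1/4 (half-sibs share one parent — one path of length 2: r = (1/2)^2 = 1/4).
r to a full niece or nephew = 1/4 (full aunt/uncle↔niece/nephew: two paths of length 3 through the shared grandparent pair: r = 2·(1/2)^3 = 1/4).
r to a grandoffspring = 1/4 (two parent–offspring links: r = (1/2)^2 = 1/4).
Summing one r·B term per recipient: 4·0.25·0.169 + 1·0.25·0.53 + 1·0.25·0.189 = 0.34875.
0.34875 > 0.17: the indirect benefit exceeds the cost.

Yes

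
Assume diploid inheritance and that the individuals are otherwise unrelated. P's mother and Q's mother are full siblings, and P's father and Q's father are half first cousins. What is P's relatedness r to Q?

Independent pedigree routes through distinct common ancestors add.
P and Q are related in two ways: first cousins through their mothers (r = 1/8) and half second cousins through their fathers (r = 1/64).
r = 1/8 + 1/64 = 0.140625.

0.140625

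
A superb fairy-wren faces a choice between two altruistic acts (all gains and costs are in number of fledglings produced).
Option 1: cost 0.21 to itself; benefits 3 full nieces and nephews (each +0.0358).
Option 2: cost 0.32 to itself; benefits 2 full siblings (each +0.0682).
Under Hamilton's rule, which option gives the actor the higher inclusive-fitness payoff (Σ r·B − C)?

Option 1: r to a full niece or nephew = 0.25.
Option 1: Σ r·B − C = (3·0.25·0.0358) − 0.21 = -0.18315.
Option 2: r to a full sibling = 0.5.
Option 2: Σ r·B − C = (2·0.5·0.0682) − 0.32 = -0.2518.
Option 1 has the higher net inclusive-fitness payoff.

Option 1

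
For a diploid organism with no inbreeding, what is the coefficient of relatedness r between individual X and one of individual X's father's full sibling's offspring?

Each parent–offspring link contributes a factor of 1/2, and independent paths through distinct common ancestors add.
First cousins share one grandparent pair — two paths of length 4: r = 2·(1/2)^4 = 1/8.

0.125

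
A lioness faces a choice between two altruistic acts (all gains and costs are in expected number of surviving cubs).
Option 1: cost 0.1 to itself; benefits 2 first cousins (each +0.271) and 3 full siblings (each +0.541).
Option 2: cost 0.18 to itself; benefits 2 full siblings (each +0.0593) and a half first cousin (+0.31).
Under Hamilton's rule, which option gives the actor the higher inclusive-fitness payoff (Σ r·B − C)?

Option 1: r to a first cousin = 0.125.
Option 1: r to a full sibling = 0.5.
Option 1: Σ r·B − C = (2·0.125·0.271 + 3·0.5·0.541) − 0.1 = 0.77925.
Option 2: r to a full sibling = 0.5.
Option 2: r to a half first cousin = 0.0625.
Option 2: Σ r·B − C = (2·0.5·0.0593 + 1·0.0625·0.31) − 0.18 = -0.101325.
Option 1 has the higher net inclusive-fitness payoff.

Option 1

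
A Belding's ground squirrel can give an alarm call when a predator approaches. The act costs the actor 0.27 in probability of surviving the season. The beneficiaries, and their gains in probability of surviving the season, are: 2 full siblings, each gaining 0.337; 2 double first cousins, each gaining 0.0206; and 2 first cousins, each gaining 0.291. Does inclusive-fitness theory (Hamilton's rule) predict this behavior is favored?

Yes

Hamilton's rule: the trait is favored when the sum of r·B over every recipient exceeds the actor's cost C.
r to a full sibling = 0.5 (full sibs share both parents — two paths of length 2: r = 2·(1/2)^2 = 1/2).
r to a double first cousin = 1/4 (double first cousins share both grandparent pairs — four paths of length 4: r = 4·(1/2)^4 = 1/4).
r to a first cousin = 0.125 (first cousins share one grandparent pair — two paths of length 4: r = 2·(1/2)^4 = 1/8).
Summing one r·B term per recipient: 2·0.5·0.337 + 2·0.25·0.0206 + 2·0.125·0.291 = 0.42005.
0.42005 > 0.27: the indirect benefit exceeds the cost.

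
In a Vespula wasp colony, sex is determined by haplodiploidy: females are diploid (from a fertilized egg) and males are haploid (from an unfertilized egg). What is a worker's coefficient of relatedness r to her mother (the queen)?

0.5

One meiotic link between diploid queen and diploid daughter: r = 1/2.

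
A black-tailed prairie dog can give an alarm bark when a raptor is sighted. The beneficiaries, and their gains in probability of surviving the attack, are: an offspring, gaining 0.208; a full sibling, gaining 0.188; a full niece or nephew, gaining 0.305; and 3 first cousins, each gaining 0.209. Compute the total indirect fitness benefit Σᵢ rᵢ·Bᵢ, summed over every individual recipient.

0.352625

r to an offspring = 0.5 (one parent–offspring link: r = (1/2)^1 = 1/2).
r to a full sibling = 0.5 (full sibs share both parents — two paths of length 2: r = 2·(1/2)^2 = 1/2).
r to a full niece or nephew = 0.25 (full aunt/uncle↔niece/nephew: two paths of length 3 through the shared grandparent pair: r = 2·(1/2)^3 = 1/4).
r to a first cousin = 0.125 (first cousins share one grandparent pair — two paths of length 4: r = 2·(1/2)^4 = 1/8).
Summing one r·B term per recipient: 1·0.5·0.208 + 1·0.5·0.188 + 1·0.25·0.305 + 3·0.125·0.209 = 0.352625.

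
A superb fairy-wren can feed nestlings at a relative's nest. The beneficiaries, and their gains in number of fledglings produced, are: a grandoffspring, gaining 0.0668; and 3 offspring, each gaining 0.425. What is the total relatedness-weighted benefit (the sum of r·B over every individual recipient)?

r to a grandoffspring = 1/4 (two parent–offspring links: r = (1/2)^2 = 1/4).
r to an offspring = 1/2 (one parent–offspring link: r = (1/2)^1 = 1/2).
Summing one r·B term per recipient: 1·0.25·0.0668 + 3·0.5·0.425 = 0.6542.

0.6542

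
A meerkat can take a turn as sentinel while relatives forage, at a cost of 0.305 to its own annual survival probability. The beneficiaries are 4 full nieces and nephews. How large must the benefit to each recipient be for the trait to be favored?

r to a full niece or nephew = 1/4 (full aunt/uncle↔niece/nephew: two paths of length 3 through the shared grandparent pair: r = 2·(1/2)^3 = 1/4).
Hamilton's rule with n recipients of equal r: n·r·B > C, so B > C/(n·r) = 0.305/(4·0.25) = 0.305.

0.305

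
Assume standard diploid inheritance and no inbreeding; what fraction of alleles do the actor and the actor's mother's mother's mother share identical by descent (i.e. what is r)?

Each parent–offspring link contributes a factor of 1/2, and independent paths through distinct common ancestors add.
Three parent–offspring links: r = (1/2)^3 = 1/8.

0.125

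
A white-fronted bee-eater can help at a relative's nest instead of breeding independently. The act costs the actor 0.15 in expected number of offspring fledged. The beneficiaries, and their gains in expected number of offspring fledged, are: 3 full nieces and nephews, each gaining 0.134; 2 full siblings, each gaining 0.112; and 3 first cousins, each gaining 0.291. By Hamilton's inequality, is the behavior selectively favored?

Hamilton's rule: the trait is favored when the sum of r·B over every recipient exceeds the actor's cost C.
r to a full niece or nephew = 0.25 (full aunt/uncle↔niece/nephew: two paths of length 3 through the shared grandparent pair: r = 2·(1/2)^3 = 1/4).
r to a full sibling = 0.5 (full sibs share both parents — two paths of length 2: r = 2·(1/2)^2 = 1/2).
r to a first cousin = 1/8 (first cousins share one grandparent pair — two paths of length 4: r = 2·(1/2)^4 = 1/8).
Summing one r·B term per recipient: 3·0.25·0.134 + 2·0.5·0.112 + 3·0.125·0.291 = 0.321625.
0.321625 > 0.15: the indirect benefit exceeds the cost.

Yes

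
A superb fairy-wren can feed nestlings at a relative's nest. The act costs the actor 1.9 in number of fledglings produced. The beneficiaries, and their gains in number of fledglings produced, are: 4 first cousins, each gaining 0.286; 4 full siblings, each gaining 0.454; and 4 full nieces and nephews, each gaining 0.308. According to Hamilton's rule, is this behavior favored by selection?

Hamilton's rule: the trait is favored when the sum of r·B over every recipient exceeds the actor's cost C.
r to a first cousin = 1/8 (first cousins share one grandparent pair — two paths of length 4: r = 2·(1/2)^4 = 1/8).
r to a full sibling = 1/2 (full sibs share both parents — two paths of length 2: r = 2·(1/2)^2 = 1/2).
r to a full niece or nephew = 1/4 (full aunt/uncle↔niece/nephew: two paths of length 3 through the shared grandparent pair: r = 2·(1/2)^3 = 1/4).
Summing one r·B term per recipient: 4·0.125·0.286 + 4·0.5·0.454 + 4·0.25·0.308 = 1.359.
1.359 < 1.9: the indirect benefit is less than the cost.

No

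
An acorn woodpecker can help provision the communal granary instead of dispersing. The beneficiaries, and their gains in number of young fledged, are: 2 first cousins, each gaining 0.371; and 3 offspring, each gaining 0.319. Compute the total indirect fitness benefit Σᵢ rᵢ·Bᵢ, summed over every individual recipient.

0.57125

r to a first cousin = 1/8 (first cousins share one grandparent pair — two paths of length 4: r = 2·(1/2)^4 = 1/8).
r to an offspring = 1/2 (one parent–offspring link: r = (1/2)^1 = 1/2).
Summing one r·B term per recipient: 2·0.125·0.371 + 3·0.5·0.319 = 0.57125.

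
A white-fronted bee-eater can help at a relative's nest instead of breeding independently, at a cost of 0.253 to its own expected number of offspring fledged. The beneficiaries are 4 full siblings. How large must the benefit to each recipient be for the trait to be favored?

0.1265

r to a full sibling = 1/2 (full sibs share both parents — two paths of length 2: r = 2·(1/2)^2 = 1/2).
Hamilton's rule with n recipients of equal r: n·r·B > C, so B > C/(n·r) = 0.253/(4·0.5) = 0.1265.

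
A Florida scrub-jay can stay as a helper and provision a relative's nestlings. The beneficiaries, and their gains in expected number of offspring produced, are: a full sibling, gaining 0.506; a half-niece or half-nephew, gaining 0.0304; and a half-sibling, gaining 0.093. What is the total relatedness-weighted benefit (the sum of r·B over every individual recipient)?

0.28005

r to a full sibling = 1/2 (full sibs share both parents — two paths of length 2: r = 2·(1/2)^2 = 1/2).
r to a half-niece or half-nephew = 1/8 (half-aunt/uncle↔niece/nephew: one path of length 3: r = (1/2)^3 = 1/8).
r to a half-sibling = 1/4 (half-sibs share one parent — one path of length 2: r = (1/2)^2 = 1/4).
Summing one r·B term per recipient: 1·0.5·0.506 + 1·0.125·0.0304 + 1·0.25·0.093 = 0.28005.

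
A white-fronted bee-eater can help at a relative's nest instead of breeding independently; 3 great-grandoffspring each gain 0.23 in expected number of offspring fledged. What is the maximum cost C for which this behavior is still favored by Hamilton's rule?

0.08625

r to a great-grandoffspring = 1/8 (three parent–offspring links: r = (1/2)^3 = 1/8).
Hamilton's rule: n·r·B > C, so the trait is favored while C < n·r·B = 3·0.125·0.23 = 0.08625.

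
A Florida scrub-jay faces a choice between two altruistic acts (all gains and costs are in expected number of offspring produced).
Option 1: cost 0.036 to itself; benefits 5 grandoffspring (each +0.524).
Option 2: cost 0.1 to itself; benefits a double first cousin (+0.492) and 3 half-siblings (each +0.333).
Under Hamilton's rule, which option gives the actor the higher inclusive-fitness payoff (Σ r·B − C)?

Option 1: r to a grandoffspring = 0.25.
Option 1: Σ r·B − C = (5·0.25·0.524) − 0.036 = 0.619.
Option 2: r to a double first cousin = 0.25.
Option 2: r to a half-sibling = 0.25.
Option 2: Σ r·B − C = (1·0.25·0.492 + 3·0.25·0.333) − 0.1 = 0.27275.
Option 1 has the higher net inclusive-fitness payoff.

Option 1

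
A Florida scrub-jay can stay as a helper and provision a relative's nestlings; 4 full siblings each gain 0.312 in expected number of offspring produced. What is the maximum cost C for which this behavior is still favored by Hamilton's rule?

0.624

r to a full sibling = 0.5 (full sibs share both parents — two paths of length 2: r = 2·(1/2)^2 = 1/2).
Hamilton's rule: n·r·B > C, so the trait is favored while C < n·r·B = 4·0.5·0.312 = 0.624.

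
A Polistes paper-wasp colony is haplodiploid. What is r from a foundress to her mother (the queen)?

0.5

One meiotic link between diploid queen and diploid daughter: r = 1/2.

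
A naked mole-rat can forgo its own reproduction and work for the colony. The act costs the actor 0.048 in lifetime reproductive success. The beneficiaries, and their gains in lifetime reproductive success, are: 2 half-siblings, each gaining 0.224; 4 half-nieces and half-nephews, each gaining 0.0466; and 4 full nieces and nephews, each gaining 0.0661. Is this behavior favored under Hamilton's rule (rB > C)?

Hamilton's rule: the trait is favored when the sum of r·B over every recipient exceeds the actor's cost C.
r to a half-sibling = 1/4 (half-sibs share one parent — one path of length 2: r = (1/2)^2 = 1/4).
r to a half-niece or half-nephew = 1/8 (half-aunt/uncle↔niece/nephew: one path of length 3: r = (1/2)^3 = 1/8).
r to a full niece or nephew = 0.25 (full aunt/uncle↔niece/nephew: two paths of length 3 through the shared grandparent pair: r = 2·(1/2)^3 = 1/4).
Summing one r·B term per recipient: 2·0.25·0.224 + 4·0.125·0.0466 + 4·0.25·0.0661 = 0.2014.
0.2014 > 0.048: the indirect benefit exceeds the cost.

Yes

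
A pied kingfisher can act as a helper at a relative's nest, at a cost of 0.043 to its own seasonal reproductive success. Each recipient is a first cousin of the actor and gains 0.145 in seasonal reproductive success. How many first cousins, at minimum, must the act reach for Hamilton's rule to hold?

r to a first cousin = 1/8 (first cousins share one grandparent pair — two paths of length 4: r = 2·(1/2)^4 = 1/8).
Hamilton's rule: n·r·B > C  ⇒  n > C/(r·B) = 0.043/(0.125·0.145) = 2.372.
The smallest integer exceeding 2.372 is 3.

3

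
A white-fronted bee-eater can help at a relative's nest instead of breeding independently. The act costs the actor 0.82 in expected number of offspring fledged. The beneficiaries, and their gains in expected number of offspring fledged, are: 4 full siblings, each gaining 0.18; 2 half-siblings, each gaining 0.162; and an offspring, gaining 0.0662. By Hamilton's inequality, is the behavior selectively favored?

No

Hamilton's rule: the trait is favored when the sum of r·B over every recipient exceeds the actor's cost C.
r to a full sibling = 0.5 (full sibs share both parents — two paths of length 2: r = 2·(1/2)^2 = 1/2).
r to a half-sibling = 0.25 (half-sibs share one parent — one path of length 2: r = (1/2)^2 = 1/4).
r to an offspring = 0.5 (one parent–offspring link: r = (1/2)^1 = 1/2).
Summing one r·B term per recipient: 4·0.5·0.18 + 2·0.25·0.162 + 1·0.5·0.0662 = 0.4741.
0.4741 < 0.82: the indirect benefit is less than the cost.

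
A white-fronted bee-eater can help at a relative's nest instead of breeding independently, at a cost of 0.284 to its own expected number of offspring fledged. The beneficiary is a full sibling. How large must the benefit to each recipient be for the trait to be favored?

0.568

r to a full sibling = 1/2 (full sibs share both parents — two paths of length 2: r = 2·(1/2)^2 = 1/2).
Hamilton's rule with n recipients of equal r: n·r·B > C, so B > C/(n·r) = 0.284/(1·0.5) = 0.568.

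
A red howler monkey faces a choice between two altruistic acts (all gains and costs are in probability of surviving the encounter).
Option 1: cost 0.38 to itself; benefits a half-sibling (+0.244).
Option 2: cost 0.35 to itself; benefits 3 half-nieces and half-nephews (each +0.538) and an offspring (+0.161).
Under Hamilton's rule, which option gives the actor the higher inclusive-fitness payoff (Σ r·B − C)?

Option 1: r to a half-sibling = 0.25.
Option 1: Σ r·B − C = (1·0.25·0.244) − 0.38 = -0.319.
Option 2: r to a half-niece or half-nephew = 0.125.
Option 2: r to an offspring = 0.5.
Option 2: Σ r·B − C = (3·0.125·0.538 + 1·0.5·0.161) − 0.35 = -0.06775.
Option 2 has the higher net inclusive-fitness payoff.

Option 2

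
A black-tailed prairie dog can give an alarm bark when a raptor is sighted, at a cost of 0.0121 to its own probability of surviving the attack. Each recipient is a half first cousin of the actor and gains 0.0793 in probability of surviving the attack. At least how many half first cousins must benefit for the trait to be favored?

3

r to a half first cousin = 0.0625 (half first cousins share one grandparent — one path of length 4: r = (1/2)^4 = 1/16).
Hamilton's rule: n·r·B > C  ⇒  n > C/(r·B) = 0.0121/(0.0625·0.0793) = 2.441.
The smallest integer exceeding 2.441 is 3.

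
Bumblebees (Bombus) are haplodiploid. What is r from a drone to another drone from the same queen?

0.5

Haploid brothers each carry a random half of the queen's diploid genome, so on average they share half: r = 1/2.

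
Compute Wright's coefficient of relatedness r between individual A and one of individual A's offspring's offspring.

0.25

Each parent–offspring link contributes a factor of 1/2, and independent paths through distinct common ancestors add.
Two parent–offspring links: r = (1/2)^2 = 1/4.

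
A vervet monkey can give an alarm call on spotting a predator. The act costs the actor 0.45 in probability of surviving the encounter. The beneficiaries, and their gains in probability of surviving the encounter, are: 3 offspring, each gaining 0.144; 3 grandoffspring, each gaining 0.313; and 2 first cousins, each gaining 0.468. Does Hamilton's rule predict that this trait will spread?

Hamilton's rule: the trait is favored when the sum of r·B over every recipient exceeds the actor's cost C.
r to an offspring = 0.5 (one parent–offspring link: r = (1/2)^1 = 1/2).
r to a grandoffspring = 1/4 (two parent–offspring links: r = (1/2)^2 = 1/4).
r to a first cousin = 1/8 (first cousins share one grandparent pair — two paths of length 4: r = 2·(1/2)^4 = 1/8).
Summing one r·B term per recipient: 3·0.5·0.144 + 3·0.25·0.313 + 2·0.125·0.468 = 0.56775.
0.56775 > 0.45: the indirect benefit exceeds the cost.

Yes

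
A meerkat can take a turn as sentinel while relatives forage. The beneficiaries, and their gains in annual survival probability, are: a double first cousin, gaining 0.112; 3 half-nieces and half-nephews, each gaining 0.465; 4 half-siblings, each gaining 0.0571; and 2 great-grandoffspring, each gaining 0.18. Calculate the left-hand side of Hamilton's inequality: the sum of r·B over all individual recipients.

0.304475

r to a double first cousin = 0.25 (double first cousins share both grandparent pairs — four paths of length 4: r = 4·(1/2)^4 = 1/4).
r to a half-niece or half-nephew = 0.125 (half-aunt/uncle↔niece/nephew: one path of length 3: r = (1/2)^3 = 1/8).
r to a half-sibling = 1/4 (half-sibs share one parent — one path of length 2: r = (1/2)^2 = 1/4).
r to a great-grandoffspring = 1/8 (three parent–offspring links: r = (1/2)^3 = 1/8).
Summing one r·B term per recipient: 1·0.25·0.112 + 3·0.125·0.465 + 4·0.25·0.0571 + 2·0.125·0.18 = 0.304475.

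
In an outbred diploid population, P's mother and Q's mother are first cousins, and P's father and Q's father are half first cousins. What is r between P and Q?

With two independent routes of shared ancestry, r is the sum of the two contributions.
P and Q are related in two ways: second cousins through their mothers (r = 1/32) and half second cousins through their fathers (r = 1/64).
r = 1/32 + 1/64 = 3/64 = 0.046875.

0.046875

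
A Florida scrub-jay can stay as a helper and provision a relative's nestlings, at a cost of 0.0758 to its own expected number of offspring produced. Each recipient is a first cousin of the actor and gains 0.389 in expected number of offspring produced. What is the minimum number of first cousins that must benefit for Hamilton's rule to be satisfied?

2

r to a first cousin = 1/8 (first cousins share one grandparent pair — two paths of length 4: r = 2·(1/2)^4 = 1/8).
Hamilton's rule: n·r·B > C  ⇒  n > C/(r·B) = 0.0758/(0.125·0.389) = 1.559.
The smallest integer exceeding 1.559 is 2.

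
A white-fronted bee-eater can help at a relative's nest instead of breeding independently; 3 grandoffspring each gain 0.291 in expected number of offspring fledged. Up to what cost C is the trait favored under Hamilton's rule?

r to a grandoffspring = 0.25 (two parent–offspring links: r = (1/2)^2 = 1/4).
Hamilton's rule: n·r·B > C, so the trait is favored while C < n·r·B = 3·0.25·0.291 = 0.21825.

0.21825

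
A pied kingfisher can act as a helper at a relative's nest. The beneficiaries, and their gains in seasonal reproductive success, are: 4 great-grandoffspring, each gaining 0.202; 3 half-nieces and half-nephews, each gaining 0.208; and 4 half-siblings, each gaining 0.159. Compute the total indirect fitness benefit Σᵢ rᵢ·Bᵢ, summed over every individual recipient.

0.338

r to a great-grandoffspring = 1/8 (three parent–offspring links: r = (1/2)^3 = 1/8).
r to a half-niece or half-nephew = 0.125 (half-aunt/uncle↔niece/nephew: one path of length 3: r = (1/2)^3 = 1/8).
r to a half-sibling = 1/4 (half-sibs share one parent — one path of length 2: r = (1/2)^2 = 1/4).
Summing one r·B term per recipient: 4·0.125·0.202 + 3·0.125·0.208 + 4·0.25·0.159 = 0.338.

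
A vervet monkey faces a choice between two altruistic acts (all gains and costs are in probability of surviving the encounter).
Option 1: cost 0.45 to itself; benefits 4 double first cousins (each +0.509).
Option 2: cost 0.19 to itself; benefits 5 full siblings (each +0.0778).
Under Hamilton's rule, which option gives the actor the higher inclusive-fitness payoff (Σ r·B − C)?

Option 1: r to a double first cousin = 0.25.
Option 1: Σ r·B − C = (4·0.25·0.509) − 0.45 = 0.059.
Option 2: r to a full sibling = 0.5.
Option 2: Σ r·B − C = (5·0.5·0.0778) − 0.19 = 0.0045.
Option 1 has the higher net inclusive-fitness payoff.

Option 1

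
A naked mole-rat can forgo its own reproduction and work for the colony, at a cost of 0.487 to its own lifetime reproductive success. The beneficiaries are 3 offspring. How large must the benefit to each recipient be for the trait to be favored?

r to an offspring = 0.5 (one parent–offspring link: r = (1/2)^1 = 1/2).
Hamilton's rule with n recipients of equal r: n·r·B > C, so B > C/(n·r) = 0.487/(3·0.5) = 0.3247.

0.3247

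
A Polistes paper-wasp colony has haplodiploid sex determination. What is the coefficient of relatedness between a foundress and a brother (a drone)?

0.25

Her haploid brother carries none of their father's genes and a random half of their mother's genome; that half matches the maternal half of her own genome with probability 1/2: r = 1/2 · 1/2 = 1/4.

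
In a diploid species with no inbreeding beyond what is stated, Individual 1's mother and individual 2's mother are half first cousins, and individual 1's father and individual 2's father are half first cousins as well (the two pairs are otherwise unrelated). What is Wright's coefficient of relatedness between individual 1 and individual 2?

Relatedness sums over independent paths through distinct common ancestors.
Individual 1 and individual 2 are related in two ways: half second cousins through their mothers (r = 1/64) and half second cousins through their fathers (r = 1/64).
r = 1/64 + 1/64 = 1/32 = 0.03125.

0.03125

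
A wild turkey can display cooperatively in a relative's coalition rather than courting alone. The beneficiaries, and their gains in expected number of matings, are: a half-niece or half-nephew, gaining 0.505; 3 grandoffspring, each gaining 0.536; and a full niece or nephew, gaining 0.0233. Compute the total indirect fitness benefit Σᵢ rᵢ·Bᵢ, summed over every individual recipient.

r to a half-niece or half-nephew = 0.125 (half-aunt/uncle↔niece/nephew: one path of length 3: r = (1/2)^3 = 1/8).
r to a grandoffspring = 0.25 (two parent–offspring links: r = (1/2)^2 = 1/4).
r to a full niece or nephew = 1/4 (full aunt/uncle↔niece/nephew: two paths of length 3 through the shared grandparent pair: r = 2·(1/2)^3 = 1/4).
Summing one r·B term per recipient: 1·0.125·0.505 + 3·0.25·0.536 + 1·0.25·0.0233 = 0.47095.

0.47095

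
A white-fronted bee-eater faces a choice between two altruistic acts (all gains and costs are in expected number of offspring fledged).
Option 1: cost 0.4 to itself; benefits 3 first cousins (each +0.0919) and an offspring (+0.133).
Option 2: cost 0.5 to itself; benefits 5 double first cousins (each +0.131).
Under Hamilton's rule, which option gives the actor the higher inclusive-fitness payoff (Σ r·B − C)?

Option 1: r to a first cousin = 0.125.
Option 1: r to an offspring = 0.5.
Option 1: Σ r·B − C = (3·0.125·0.0919 + 1·0.5·0.133) − 0.4 = -0.2990375.
Option 2: r to a double first cousin = 0.25.
Option 2: Σ r·B − C = (5·0.25·0.131) − 0.5 = -0.33625.
Option 1 has the higher net inclusive-fitness payoff.

Option 1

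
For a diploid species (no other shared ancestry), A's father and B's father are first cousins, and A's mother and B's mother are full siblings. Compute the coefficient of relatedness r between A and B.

0.15625

Independent pedigree routes through distinct common ancestors add.
A and B are related in two ways: second cousins through their fathers (r = 1/32) and first cousins through their mothers (r = 1/8).
r = 1/32 + 1/8 = 5/32 = 0.15625.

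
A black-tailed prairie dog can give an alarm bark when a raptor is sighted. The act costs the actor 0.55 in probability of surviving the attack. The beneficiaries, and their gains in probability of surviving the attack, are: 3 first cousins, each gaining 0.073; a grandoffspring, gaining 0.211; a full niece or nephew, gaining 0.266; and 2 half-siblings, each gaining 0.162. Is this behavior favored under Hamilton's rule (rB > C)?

Hamilton's rule: the trait is favored when the sum of r·B over every recipient exceeds the actor's cost C.
r to a first cousin = 0.125 (first cousins share one grandparent pair — two paths of length 4: r = 2·(1/2)^4 = 1/8).
r to a grandoffspring = 0.25 (two parent–offspring links: r = (1/2)^2 = 1/4).
r to a full niece or nephew = 1/4 (full aunt/uncle↔niece/nephew: two paths of length 3 through the shared grandparent pair: r = 2·(1/2)^3 = 1/4).
r to a half-sibling = 0.25 (half-sibs share one parent — one path of length 2: r = (1/2)^2 = 1/4).
Summing one r·B term per recipient: 3·0.125·0.073 + 1·0.25·0.211 + 1·0.25·0.266 + 2·0.25·0.162 = 0.227625.
0.227625 < 0.55: the indirect benefit is less than the cost.

No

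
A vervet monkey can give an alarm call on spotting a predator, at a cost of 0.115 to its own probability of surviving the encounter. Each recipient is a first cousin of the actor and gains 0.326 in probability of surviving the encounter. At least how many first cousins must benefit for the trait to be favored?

r to a first cousin = 1/8 (first cousins share one grandparent pair — two paths of length 4: r = 2·(1/2)^4 = 1/8).
Hamilton's rule: n·r·B > C  ⇒  n > C/(r·B) = 0.115/(0.125·0.326) = 2.822.
The smallest integer exceeding 2.822 is 3.

3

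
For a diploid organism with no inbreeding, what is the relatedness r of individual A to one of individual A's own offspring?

Each parent–offspring link contributes a factor of 1/2, and independent paths through distinct common ancestors add.
One parent–offspring link: r = (1/2)^1 = 1/2.

0.5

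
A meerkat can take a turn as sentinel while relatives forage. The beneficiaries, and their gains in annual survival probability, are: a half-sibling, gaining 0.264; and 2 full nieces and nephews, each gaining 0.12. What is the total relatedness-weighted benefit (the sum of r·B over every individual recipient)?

r to a half-sibling = 1/4 (half-sibs share one parent — one path of length 2: r = (1/2)^2 = 1/4).
r to a full niece or nephew = 0.25 (full aunt/uncle↔niece/nephew: two paths of length 3 through the shared grandparent pair: r = 2·(1/2)^3 = 1/4).
Summing one r·B term per recipient: 1·0.25·0.264 + 2·0.25·0.12 = 0.126.

0.126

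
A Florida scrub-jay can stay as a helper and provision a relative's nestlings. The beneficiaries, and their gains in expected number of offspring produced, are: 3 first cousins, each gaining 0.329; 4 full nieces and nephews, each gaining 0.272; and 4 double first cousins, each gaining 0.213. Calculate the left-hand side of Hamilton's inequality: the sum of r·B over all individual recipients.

0.608375

r to a first cousin = 1/8 (first cousins share one grandparent pair — two paths of length 4: r = 2·(1/2)^4 = 1/8).
r to a full niece or nephew = 1/4 (full aunt/uncle↔niece/nephew: two paths of length 3 through the shared grandparent pair: r = 2·(1/2)^3 = 1/4).
r to a double first cousin = 0.25 (double first cousins share both grandparent pairs — four paths of length 4: r = 4·(1/2)^4 = 1/4).
Summing one r·B term per recipient: 3·0.125·0.329 + 4·0.25·0.272 + 4·0.25·0.213 = 0.608375.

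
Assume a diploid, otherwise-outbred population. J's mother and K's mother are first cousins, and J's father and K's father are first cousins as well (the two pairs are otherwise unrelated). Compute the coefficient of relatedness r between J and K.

Independent pedigree routes through distinct common ancestors add.
J and K are related in two ways: second cousins through their mothers (r = 1/32) and second cousins through their fathers (r = 1/32).
r = 1/32 + 1/32 = 1/16 = 0.0625.

0.0625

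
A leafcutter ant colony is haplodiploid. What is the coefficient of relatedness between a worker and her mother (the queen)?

0.5

One meiotic link between diploid queen and diploid daughter: r = 1/2.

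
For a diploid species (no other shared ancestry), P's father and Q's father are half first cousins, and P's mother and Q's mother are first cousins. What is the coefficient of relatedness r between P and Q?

0.046875

With two independent routes of shared ancestry, r is the sum of the two contributions.
P and Q are related in two ways: half second cousins through their fathers (r = 1/64) and second cousins through their mothers (r = 1/32).
r = 1/64 + 1/32 = 3/64 = 0.046875.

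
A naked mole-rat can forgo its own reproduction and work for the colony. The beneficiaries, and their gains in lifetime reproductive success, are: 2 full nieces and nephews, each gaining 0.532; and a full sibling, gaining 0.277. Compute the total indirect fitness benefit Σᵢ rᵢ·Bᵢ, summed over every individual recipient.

r to a full niece or nephew = 1/4 (full aunt/uncle↔niece/nephew: two paths of length 3 through the shared grandparent pair: r = 2·(1/2)^3 = 1/4).
r to a full sibling = 0.5 (full sibs share both parents — two paths of length 2: r = 2·(1/2)^2 = 1/2).
Summing one r·B term per recipient: 2·0.25·0.532 + 1·0.5·0.277 = 0.4045.

0.4045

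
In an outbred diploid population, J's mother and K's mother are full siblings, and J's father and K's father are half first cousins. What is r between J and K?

Wright's path rule: contributions from independent ancestry routes add.
J and K are related in two ways: first cousins through their mothers (r = 1/8) and half second cousins through their fathers (r = 1/64).
r = 1/8 + 1/64 = 9/64 = 0.140625.

0.140625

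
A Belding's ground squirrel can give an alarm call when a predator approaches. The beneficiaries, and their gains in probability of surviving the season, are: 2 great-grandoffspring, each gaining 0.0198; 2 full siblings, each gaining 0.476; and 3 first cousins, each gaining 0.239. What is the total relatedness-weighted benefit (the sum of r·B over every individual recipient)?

r to a great-grandoffspring = 0.125 (three parent–offspring links: r = (1/2)^3 = 1/8).
r to a full sibling = 0.5 (full sibs share both parents — two paths of length 2: r = 2·(1/2)^2 = 1/2).
r to a first cousin = 0.125 (first cousins share one grandparent pair — two paths of length 4: r = 2·(1/2)^4 = 1/8).
Summing one r·B term per recipient: 2·0.125·0.0198 + 2·0.5·0.476 + 3·0.125·0.239 = 0.570575.

0.570575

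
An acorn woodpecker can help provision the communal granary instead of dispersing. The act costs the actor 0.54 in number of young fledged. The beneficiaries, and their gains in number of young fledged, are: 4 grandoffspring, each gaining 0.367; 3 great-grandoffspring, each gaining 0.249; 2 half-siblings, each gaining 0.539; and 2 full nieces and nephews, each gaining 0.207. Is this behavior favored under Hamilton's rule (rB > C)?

Yes

Hamilton's rule: the trait is favored when the sum of r·B over every recipient exceeds the actor's cost C.
r to a grandoffspring = 0.25 (two parent–offspring links: r = (1/2)^2 = 1/4).
r to a great-grandoffspring = 1/8 (three parent–offspring links: r = (1/2)^3 = 1/8).
r to a half-sibling = 1/4 (half-sibs share one parent — one path of length 2: r = (1/2)^2 = 1/4).
r to a full niece or nephew = 1/4 (full aunt/uncle↔niece/nephew: two paths of length 3 through the shared grandparent pair: r = 2·(1/2)^3 = 1/4).
Summing one r·B term per recipient: 4·0.25·0.367 + 3·0.125·0.249 + 2·0.25·0.539 + 2·0.25·0.207 = 0.833375.
0.833375 > 0.54: the indirect benefit exceeds the cost.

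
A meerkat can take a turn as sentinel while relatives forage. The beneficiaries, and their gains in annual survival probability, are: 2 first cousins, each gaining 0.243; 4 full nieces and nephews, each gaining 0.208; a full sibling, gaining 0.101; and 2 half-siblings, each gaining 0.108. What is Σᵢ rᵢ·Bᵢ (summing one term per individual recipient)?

r to a first cousin = 0.125 (first cousins share one grandparent pair — two paths of length 4: r = 2·(1/2)^4 = 1/8).
r to a full niece or nephew = 1/4 (full aunt/uncle↔niece/nephew: two paths of length 3 through the shared grandparent pair: r = 2·(1/2)^3 = 1/4).
r to a full sibling = 1/2 (full sibs share both parents — two paths of length 2: r = 2·(1/2)^2 = 1/2).
r to a half-sibling = 0.25 (half-sibs share one parent — one path of length 2: r = (1/2)^2 = 1/4).
Summing one r·B term per recipient: 2·0.125·0.243 + 4·0.25·0.208 + 1·0.5·0.101 + 2·0.25·0.108 = 0.37325.

0.37325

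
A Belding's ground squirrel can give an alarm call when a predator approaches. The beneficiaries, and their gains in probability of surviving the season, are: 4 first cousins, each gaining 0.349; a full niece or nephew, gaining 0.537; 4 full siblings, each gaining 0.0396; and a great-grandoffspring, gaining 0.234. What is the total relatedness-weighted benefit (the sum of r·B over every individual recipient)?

0.4172

r to a first cousin = 0.125 (first cousins share one grandparent pair — two paths of length 4: r = 2·(1/2)^4 = 1/8).
r to a full niece or nephew = 0.25 (full aunt/uncle↔niece/nephew: two paths of length 3 through the shared grandparent pair: r = 2·(1/2)^3 = 1/4).
r to a full sibling = 1/2 (full sibs share both parents — two paths of length 2: r = 2·(1/2)^2 = 1/2).
r to a great-grandoffspring = 1/8 (three parent–offspring links: r = (1/2)^3 = 1/8).
Summing one r·B term per recipient: 4·0.125·0.349 + 1·0.25·0.537 + 4·0.5·0.0396 + 1·0.125·0.234 = 0.4172.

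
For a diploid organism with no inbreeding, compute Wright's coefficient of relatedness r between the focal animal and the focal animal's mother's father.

0.25

Each parent–offspring link contributes a factor of 1/2, and independent paths through distinct common ancestors add.
Two parent–offspring links: r = (1/2)^2 = 1/4.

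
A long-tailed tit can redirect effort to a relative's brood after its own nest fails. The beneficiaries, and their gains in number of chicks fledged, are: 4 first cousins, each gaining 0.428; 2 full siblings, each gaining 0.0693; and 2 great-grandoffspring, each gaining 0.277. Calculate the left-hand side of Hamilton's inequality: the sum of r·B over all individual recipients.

r to a first cousin = 0.125 (first cousins share one grandparent pair — two paths of length 4: r = 2·(1/2)^4 = 1/8).
r to a full sibling = 1/2 (full sibs share both parents — two paths of length 2: r = 2·(1/2)^2 = 1/2).
r to a great-grandoffspring = 0.125 (three parent–offspring links: r = (1/2)^3 = 1/8).
Summing one r·B term per recipient: 4·0.125·0.428 + 2·0.5·0.0693 + 2·0.125·0.277 = 0.35255.

0.35255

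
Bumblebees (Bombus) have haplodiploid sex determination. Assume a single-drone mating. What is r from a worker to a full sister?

0.75

Haplodiploid full sisters inherit their father's entire haploid genome identically (contributing 1/2) and on average half of their mother's contribution (1/2 · 1/2 = 1/4); r = 1/2 + 1/4 = 3/4.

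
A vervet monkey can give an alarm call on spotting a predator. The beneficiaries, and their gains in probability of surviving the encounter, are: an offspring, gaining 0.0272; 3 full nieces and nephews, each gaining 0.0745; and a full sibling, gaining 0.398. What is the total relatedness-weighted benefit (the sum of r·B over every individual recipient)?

r to an offspring = 1/2 (one parent–offspring link: r = (1/2)^1 = 1/2).
r to a full niece or nephew = 0.25 (full aunt/uncle↔niece/nephew: two paths of length 3 through the shared grandparent pair: r = 2·(1/2)^3 = 1/4).
r to a full sibling = 0.5 (full sibs share both parents — two paths of length 2: r = 2·(1/2)^2 = 1/2).
Summing one r·B term per recipient: 1·0.5·0.0272 + 3·0.25·0.0745 + 1·0.5·0.398 = 0.268475.

0.268475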